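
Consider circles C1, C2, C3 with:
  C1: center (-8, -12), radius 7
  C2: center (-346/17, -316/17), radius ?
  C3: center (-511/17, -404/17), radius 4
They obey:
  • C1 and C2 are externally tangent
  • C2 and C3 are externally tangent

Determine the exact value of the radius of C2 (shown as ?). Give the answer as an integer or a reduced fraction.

1. [ext C1·C2]  r_C2² + 14r_C2 − 147 = 0  ⇒  r_C2 = 7 (r>0 drops 1)
2. [ext C2·C3]  r_C2² + 8r_C2 − 105 = 0  ⇒  r_C2 = 7 (r>0 drops 1)

7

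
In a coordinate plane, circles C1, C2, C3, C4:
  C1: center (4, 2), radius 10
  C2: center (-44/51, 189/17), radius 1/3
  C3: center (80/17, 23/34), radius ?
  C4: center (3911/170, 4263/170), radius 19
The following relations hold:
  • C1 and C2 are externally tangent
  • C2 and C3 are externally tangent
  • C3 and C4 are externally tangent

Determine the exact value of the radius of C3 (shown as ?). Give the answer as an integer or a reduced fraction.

1. [ext C2·C3]  r_C3² + (2/3)r_C3 − 1679/12 = 0  ⇒  r_C3 = 23/2 (r>0 drops 1)
2. [ext C3·C4]  r_C3² + 38r_C3 − 2277/4 = 0  ⇒  r_C3 = 23/2 (r>0 drops 1)

23/2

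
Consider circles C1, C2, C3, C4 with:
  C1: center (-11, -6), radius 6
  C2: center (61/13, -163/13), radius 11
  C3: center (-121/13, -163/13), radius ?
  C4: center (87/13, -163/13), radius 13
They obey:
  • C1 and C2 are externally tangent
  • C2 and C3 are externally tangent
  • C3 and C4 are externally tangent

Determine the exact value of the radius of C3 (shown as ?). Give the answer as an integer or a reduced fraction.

1. [ext C2·C3]  r_C3² + 22r_C3 − 75 = 0  ⇒  r_C3 = 3 (r>0 drops 1)
2. [ext C3·C4]  r_C3² + 26r_C3 − 87 = 0  ⇒  r_C3 = 3 (r>0 drops 1)

3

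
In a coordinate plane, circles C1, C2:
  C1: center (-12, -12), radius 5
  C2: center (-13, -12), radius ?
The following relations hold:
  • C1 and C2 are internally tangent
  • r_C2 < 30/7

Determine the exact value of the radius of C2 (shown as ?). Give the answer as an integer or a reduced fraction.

4

1. [int C1,C2]  r_C2² − 10r_C2 + 24 = 0  ⇒  r_C2 = 4 or 6
2. given r_C2 < 30/7: keep 4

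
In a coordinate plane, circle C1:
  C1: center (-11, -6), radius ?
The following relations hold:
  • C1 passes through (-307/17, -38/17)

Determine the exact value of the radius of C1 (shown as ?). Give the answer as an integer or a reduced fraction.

8

1. [C1∋P]  r_C1² − 64 = 0  ⇒  r_C1 = 8 (r>0 drops 1)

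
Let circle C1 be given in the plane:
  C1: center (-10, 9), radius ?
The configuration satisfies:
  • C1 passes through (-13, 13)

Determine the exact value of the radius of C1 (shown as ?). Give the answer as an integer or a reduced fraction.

1. [C1∋P]  r_C1² − 25 = 0  ⇒  r_C1 = 5 (r>0 drops 1)

5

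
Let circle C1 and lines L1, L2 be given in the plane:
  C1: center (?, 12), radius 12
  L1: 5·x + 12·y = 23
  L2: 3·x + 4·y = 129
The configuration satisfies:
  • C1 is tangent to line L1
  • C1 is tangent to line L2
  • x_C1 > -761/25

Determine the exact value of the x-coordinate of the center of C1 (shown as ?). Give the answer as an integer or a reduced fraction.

1. [C1‖L1]  x_C1² + (242/5)x_C1 − 1939/5 = 0  ⇒  x_C1 = -277/5 or 7
2. [C1‖L2]  x_C1² − 54x_C1 + 329 = 0  ⇒  x_C1 = 7 or 47

7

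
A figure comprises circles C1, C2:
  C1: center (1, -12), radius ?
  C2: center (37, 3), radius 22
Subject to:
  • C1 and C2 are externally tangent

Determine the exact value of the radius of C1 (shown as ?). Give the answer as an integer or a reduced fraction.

1. [ext C1·C2]  r_C1² + 44r_C1 − 1037 = 0  ⇒  r_C1 = 17 (r>0 drops 1)

17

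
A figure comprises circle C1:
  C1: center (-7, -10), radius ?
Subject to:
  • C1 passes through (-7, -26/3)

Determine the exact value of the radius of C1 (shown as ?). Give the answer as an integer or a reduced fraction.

4/3

1. [C1∋P]  r_C1² − 16/9 = 0  ⇒  r_C1 = 4/3 (r>0 drops 1)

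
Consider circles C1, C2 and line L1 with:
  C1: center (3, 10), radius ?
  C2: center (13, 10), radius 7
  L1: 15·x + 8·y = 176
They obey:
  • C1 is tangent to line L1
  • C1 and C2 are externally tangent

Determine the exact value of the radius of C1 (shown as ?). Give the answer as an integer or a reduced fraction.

3

1. [C1‖L1]  r_C1² − 9 = 0  ⇒  r_C1 = 3 (r>0 drops 1)
2. [ext C1·C2]  r_C1² + 14r_C1 − 51 = 0  ⇒  r_C1 = 3 (r>0 drops 1)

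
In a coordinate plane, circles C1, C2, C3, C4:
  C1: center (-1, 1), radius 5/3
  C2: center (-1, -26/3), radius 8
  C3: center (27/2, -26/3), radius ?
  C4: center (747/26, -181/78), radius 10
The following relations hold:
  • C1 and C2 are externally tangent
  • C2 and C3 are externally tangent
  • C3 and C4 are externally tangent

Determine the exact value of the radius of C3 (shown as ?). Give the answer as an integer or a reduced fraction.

1. [ext C2·C3]  r_C3² + 16r_C3 − 585/4 = 0  ⇒  r_C3 = 13/2 (r>0 drops 1)
2. [ext C3·C4]  r_C3² + 20r_C3 − 689/4 = 0  ⇒  r_C3 = 13/2 (r>0 drops 1)

13/2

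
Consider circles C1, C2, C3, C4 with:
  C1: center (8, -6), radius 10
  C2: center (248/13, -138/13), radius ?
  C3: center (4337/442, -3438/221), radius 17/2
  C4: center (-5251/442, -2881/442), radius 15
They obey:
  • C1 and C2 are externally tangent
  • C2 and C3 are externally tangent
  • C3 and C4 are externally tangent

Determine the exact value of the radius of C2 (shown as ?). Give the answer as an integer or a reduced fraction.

2

1. [ext C1·C2]  r_C2² + 20r_C2 − 44 = 0  ⇒  r_C2 = 2 (r>0 drops 1)
2. [ext C2·C3]  r_C2² + 17r_C2 − 38 = 0  ⇒  r_C2 = 2 (r>0 drops 1)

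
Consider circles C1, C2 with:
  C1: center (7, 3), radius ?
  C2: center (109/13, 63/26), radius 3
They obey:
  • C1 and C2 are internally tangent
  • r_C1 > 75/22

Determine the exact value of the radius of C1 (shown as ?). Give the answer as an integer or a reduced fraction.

1. [int C1,C2]  r_C1² − 6r_C1 + 27/4 = 0  ⇒  r_C1 = 3/2 or 9/2
2. given r_C1 > 75/22: keep 9/2

9/2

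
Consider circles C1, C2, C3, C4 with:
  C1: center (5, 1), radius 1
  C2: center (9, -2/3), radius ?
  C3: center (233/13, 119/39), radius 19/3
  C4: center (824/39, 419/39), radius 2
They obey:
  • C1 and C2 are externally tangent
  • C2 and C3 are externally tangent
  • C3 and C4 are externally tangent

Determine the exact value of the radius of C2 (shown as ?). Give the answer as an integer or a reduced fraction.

1. [ext C1·C2]  r_C2² + 2r_C2 − 160/9 = 0  ⇒  r_C2 = 10/3 (r>0 drops 1)
2. [ext C2·C3]  r_C2² + (38/3)r_C2 − 160/3 = 0  ⇒  r_C2 = 10/3 (r>0 drops 1)

10/3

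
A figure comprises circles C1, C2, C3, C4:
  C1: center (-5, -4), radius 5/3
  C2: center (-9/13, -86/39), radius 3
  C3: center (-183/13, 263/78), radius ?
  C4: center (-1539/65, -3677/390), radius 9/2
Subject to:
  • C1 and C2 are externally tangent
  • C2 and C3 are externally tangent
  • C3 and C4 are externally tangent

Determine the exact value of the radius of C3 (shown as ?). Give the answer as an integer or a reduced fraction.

23/2

1. [ext C2·C3]  r_C3² + 6r_C3 − 805/4 = 0  ⇒  r_C3 = 23/2 (r>0 drops 1)
2. [ext C3·C4]  r_C3² + 9r_C3 − 943/4 = 0  ⇒  r_C3 = 23/2 (r>0 drops 1)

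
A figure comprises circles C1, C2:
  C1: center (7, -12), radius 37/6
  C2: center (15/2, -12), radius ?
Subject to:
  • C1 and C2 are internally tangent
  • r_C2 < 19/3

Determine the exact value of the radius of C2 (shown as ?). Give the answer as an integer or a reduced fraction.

1. [int C1,C2]  r_C2² − (37/3)r_C2 + 340/9 = 0  ⇒  r_C2 = 17/3 or 20/3
2. given r_C2 < 19/3: keep 17/3

17/3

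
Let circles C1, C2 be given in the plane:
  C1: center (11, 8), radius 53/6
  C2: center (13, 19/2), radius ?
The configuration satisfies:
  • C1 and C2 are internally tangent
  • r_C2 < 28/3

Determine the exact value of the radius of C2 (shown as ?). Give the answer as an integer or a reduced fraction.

19/3

1. [int C1,C2]  r_C2² − (53/3)r_C2 + 646/9 = 0  ⇒  r_C2 = 19/3 or 34/3
2. given r_C2 < 28/3: keep 19/3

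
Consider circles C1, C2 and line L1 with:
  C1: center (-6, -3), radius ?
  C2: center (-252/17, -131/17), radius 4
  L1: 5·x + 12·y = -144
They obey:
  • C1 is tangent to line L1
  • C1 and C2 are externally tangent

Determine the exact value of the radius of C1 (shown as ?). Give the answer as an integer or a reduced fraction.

1. [C1‖L1]  r_C1² − 36 = 0  ⇒  r_C1 = 6 (r>0 drops 1)
2. [ext C1·C2]  r_C1² + 8r_C1 − 84 = 0  ⇒  r_C1 = 6 (r>0 drops 1)

6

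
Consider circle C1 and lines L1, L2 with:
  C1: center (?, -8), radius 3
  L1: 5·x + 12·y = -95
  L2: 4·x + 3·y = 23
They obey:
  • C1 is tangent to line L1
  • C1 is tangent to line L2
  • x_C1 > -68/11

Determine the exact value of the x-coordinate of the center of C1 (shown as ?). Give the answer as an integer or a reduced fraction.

8

1. [C1‖L1]  x_C1² − (2/5)x_C1 − 304/5 = 0  ⇒  x_C1 = -38/5 or 8
2. [C1‖L2]  x_C1² − (47/2)x_C1 + 124 = 0  ⇒  x_C1 = 8 or 31/2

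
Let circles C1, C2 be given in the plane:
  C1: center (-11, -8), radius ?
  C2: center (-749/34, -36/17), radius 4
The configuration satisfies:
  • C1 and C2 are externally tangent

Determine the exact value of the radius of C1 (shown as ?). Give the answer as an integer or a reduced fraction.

17/2

1. [ext C1·C2]  r_C1² + 8r_C1 − 561/4 = 0  ⇒  r_C1 = 17/2 (r>0 drops 1)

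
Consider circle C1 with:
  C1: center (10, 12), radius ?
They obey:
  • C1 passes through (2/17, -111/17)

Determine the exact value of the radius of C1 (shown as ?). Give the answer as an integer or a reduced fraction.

21

1. [C1∋P]  r_C1² − 441 = 0  ⇒  r_C1 = 21 (r>0 drops 1)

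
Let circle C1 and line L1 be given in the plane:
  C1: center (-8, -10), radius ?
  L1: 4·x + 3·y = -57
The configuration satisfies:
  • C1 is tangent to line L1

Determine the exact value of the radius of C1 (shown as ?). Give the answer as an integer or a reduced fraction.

1

1. [C1‖L1]  r_C1² − 1 = 0  ⇒  r_C1 = 1 (r>0 drops 1)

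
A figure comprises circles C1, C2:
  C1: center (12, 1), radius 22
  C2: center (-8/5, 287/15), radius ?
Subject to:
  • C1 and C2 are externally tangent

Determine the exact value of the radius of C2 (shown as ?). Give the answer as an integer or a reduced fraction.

2/3

1. [ext C1·C2]  r_C2² + 44r_C2 − 268/9 = 0  ⇒  r_C2 = 2/3 (r>0 drops 1)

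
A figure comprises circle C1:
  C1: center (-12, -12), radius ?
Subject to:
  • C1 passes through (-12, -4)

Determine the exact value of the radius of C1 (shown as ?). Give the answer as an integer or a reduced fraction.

8

1. [C1∋P]  r_C1² − 64 = 0  ⇒  r_C1 = 8 (r>0 drops 1)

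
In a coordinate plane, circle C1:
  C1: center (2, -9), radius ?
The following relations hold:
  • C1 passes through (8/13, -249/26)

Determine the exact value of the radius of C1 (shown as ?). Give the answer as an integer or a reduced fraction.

1. [C1∋P]  r_C1² − 9/4 = 0  ⇒  r_C1 = 3/2 (r>0 drops 1)

3/2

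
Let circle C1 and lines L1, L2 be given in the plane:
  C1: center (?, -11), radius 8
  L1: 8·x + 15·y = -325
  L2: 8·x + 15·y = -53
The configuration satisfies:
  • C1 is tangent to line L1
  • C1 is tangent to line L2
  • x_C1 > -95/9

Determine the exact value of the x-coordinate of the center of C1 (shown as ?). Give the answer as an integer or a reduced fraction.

1. [C1‖L1]  x_C1² + 40x_C1 + 111 = 0  ⇒  x_C1 = -37 or -3
2. [C1‖L2]  x_C1² − 28x_C1 − 93 = 0  ⇒  x_C1 = -3 or 31

-3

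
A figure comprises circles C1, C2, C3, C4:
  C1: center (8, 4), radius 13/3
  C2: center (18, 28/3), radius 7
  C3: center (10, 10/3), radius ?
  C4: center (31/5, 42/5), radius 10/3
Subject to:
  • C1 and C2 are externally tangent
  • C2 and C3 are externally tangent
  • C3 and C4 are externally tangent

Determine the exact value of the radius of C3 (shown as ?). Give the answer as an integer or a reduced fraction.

3

1. [ext C2·C3]  r_C3² + 14r_C3 − 51 = 0  ⇒  r_C3 = 3 (r>0 drops 1)
2. [ext C3·C4]  r_C3² + (20/3)r_C3 − 29 = 0  ⇒  r_C3 = 3 (r>0 drops 1)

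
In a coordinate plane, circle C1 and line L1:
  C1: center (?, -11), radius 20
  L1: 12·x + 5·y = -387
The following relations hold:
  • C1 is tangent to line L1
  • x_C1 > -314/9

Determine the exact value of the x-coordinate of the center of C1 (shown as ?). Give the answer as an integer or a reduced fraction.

-6

1. [C1‖L1]  x_C1² + (166/3)x_C1 + 296 = 0  ⇒  x_C1 = -148/3 or -6
2. given x_C1 > -314/9: keep -6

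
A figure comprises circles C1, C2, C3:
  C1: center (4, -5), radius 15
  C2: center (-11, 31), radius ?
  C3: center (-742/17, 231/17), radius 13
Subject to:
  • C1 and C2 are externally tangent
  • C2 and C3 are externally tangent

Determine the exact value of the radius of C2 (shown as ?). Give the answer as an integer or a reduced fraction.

24

1. [ext C1·C2]  r_C2² + 30r_C2 − 1296 = 0  ⇒  r_C2 = 24 (r>0 drops 1)
2. [ext C2·C3]  r_C2² + 26r_C2 − 1200 = 0  ⇒  r_C2 = 24 (r>0 drops 1)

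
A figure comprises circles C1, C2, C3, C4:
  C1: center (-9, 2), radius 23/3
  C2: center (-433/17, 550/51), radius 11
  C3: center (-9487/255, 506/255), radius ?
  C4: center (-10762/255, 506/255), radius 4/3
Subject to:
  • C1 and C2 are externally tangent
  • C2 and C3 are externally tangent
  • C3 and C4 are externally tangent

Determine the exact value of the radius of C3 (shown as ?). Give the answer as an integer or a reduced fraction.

1. [ext C2·C3]  r_C3² + 22r_C3 − 847/9 = 0  ⇒  r_C3 = 11/3 (r>0 drops 1)
2. [ext C3·C4]  r_C3² + (8/3)r_C3 − 209/9 = 0  ⇒  r_C3 = 11/3 (r>0 drops 1)

11/3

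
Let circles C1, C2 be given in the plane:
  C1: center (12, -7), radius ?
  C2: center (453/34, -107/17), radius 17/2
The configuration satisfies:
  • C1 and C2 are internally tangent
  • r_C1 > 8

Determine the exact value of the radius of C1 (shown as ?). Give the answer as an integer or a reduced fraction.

10

1. [int C1,C2]  r_C1² − 17r_C1 + 70 = 0  ⇒  r_C1 = 7 or 10
2. given r_C1 > 8: keep 10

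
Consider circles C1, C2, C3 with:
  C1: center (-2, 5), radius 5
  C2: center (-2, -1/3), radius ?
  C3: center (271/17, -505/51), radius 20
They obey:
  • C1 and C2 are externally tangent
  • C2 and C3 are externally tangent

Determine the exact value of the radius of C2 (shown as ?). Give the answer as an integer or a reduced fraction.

1/3

1. [ext C1·C2]  r_C2² + 10r_C2 − 31/9 = 0  ⇒  r_C2 = 1/3 (r>0 drops 1)
2. [ext C2·C3]  r_C2² + 40r_C2 − 121/9 = 0  ⇒  r_C2 = 1/3 (r>0 drops 1)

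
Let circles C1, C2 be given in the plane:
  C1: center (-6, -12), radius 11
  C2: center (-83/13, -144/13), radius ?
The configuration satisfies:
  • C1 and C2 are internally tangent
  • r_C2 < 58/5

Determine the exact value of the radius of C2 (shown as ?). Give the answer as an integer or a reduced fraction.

10

1. [int C1,C2]  r_C2² − 22r_C2 + 120 = 0  ⇒  r_C2 = 10 or 12
2. given r_C2 < 58/5: keep 10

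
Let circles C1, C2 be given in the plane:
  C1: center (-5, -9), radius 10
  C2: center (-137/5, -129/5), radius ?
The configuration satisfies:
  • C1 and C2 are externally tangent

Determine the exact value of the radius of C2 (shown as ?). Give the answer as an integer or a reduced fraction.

18

1. [ext C1·C2]  r_C2² + 20r_C2 − 684 = 0  ⇒  r_C2 = 18 (r>0 drops 1)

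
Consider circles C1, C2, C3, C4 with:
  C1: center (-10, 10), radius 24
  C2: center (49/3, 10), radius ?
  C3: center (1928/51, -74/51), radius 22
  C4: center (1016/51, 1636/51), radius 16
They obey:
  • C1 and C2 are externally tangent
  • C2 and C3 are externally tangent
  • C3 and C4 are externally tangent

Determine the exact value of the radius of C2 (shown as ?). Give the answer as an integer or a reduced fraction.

1. [ext C1·C2]  r_C2² + 48r_C2 − 1057/9 = 0  ⇒  r_C2 = 7/3 (r>0 drops 1)
2. [ext C2·C3]  r_C2² + 44r_C2 − 973/9 = 0  ⇒  r_C2 = 7/3 (r>0 drops 1)

7/3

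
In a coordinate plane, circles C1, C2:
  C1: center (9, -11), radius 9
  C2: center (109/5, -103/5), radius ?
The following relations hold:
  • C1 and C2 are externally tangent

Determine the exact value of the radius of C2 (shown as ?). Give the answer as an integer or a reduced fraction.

7

1. [ext C1·C2]  r_C2² + 18r_C2 − 175 = 0  ⇒  r_C2 = 7 (r>0 drops 1)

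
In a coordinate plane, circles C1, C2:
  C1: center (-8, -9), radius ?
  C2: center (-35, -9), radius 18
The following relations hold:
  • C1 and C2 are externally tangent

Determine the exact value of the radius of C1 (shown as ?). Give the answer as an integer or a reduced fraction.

1. [ext C1·C2]  r_C1² + 36r_C1 − 405 = 0  ⇒  r_C1 = 9 (r>0 drops 1)

9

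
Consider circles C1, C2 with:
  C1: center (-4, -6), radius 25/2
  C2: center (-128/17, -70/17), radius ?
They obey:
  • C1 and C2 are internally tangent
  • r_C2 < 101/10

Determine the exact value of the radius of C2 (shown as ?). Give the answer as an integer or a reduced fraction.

1. [int C1,C2]  r_C2² − 25r_C2 + 561/4 = 0  ⇒  r_C2 = 17/2 or 33/2
2. given r_C2 < 101/10: keep 17/2

17/2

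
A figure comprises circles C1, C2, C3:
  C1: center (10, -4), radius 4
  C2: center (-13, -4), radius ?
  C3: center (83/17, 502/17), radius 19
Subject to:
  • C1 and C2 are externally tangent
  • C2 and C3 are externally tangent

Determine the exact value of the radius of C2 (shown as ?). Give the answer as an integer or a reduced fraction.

1. [ext C1·C2]  r_C2² + 8r_C2 − 513 = 0  ⇒  r_C2 = 19 (r>0 drops 1)
2. [ext C2·C3]  r_C2² + 38r_C2 − 1083 = 0  ⇒  r_C2 = 19 (r>0 drops 1)

19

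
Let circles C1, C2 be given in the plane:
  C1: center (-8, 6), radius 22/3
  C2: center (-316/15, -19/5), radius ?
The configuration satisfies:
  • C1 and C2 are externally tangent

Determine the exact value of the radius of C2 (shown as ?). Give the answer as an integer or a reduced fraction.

9

1. [ext C1·C2]  r_C2² + (44/3)r_C2 − 213 = 0  ⇒  r_C2 = 9 (r>0 drops 1)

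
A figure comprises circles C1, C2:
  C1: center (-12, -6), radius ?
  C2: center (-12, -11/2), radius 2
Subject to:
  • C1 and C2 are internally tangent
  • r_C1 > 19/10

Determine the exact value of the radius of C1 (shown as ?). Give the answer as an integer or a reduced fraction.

1. [int C1,C2]  r_C1² − 4r_C1 + 15/4 = 0  ⇒  r_C1 = 3/2 or 5/2
2. given r_C1 > 19/10: keep 5/2

5/2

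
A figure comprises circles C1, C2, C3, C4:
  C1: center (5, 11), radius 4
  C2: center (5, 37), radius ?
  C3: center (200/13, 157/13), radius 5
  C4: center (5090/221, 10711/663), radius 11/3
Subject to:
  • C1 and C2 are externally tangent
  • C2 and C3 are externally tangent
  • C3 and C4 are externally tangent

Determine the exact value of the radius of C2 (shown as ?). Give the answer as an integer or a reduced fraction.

1. [ext C1·C2]  r_C2² + 8r_C2 − 660 = 0  ⇒  r_C2 = 22 (r>0 drops 1)
2. [ext C2·C3]  r_C2² + 10r_C2 − 704 = 0  ⇒  r_C2 = 22 (r>0 drops 1)

22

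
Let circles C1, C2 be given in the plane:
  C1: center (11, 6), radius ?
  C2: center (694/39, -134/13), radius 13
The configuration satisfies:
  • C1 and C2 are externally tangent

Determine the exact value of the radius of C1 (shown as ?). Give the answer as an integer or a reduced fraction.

1. [ext C1·C2]  r_C1² + 26r_C1 − 1288/9 = 0  ⇒  r_C1 = 14/3 (r>0 drops 1)

14/3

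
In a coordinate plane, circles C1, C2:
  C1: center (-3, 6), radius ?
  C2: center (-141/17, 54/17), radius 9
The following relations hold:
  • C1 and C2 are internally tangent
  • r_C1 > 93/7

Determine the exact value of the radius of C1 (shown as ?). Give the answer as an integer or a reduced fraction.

1. [int C1,C2]  r_C1² − 18r_C1 + 45 = 0  ⇒  r_C1 = 3 or 15
2. given r_C1 > 93/7: keep 15

15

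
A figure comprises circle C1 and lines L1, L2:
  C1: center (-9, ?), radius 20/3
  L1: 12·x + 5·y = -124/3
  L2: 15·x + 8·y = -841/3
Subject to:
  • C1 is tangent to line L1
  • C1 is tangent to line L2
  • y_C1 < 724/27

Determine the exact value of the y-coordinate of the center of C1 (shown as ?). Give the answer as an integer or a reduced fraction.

-4

1. [C1‖L1]  y_C1² − (80/3)y_C1 − 368/3 = 0  ⇒  y_C1 = -4 or 92/3
2. [C1‖L2]  y_C1² + (109/3)y_C1 + 388/3 = 0  ⇒  y_C1 = -97/3 or -4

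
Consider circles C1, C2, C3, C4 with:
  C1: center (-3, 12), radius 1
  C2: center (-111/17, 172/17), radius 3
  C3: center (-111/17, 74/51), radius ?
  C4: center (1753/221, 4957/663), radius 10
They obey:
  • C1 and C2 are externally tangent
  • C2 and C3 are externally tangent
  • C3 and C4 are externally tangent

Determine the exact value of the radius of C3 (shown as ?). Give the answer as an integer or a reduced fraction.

1. [ext C2·C3]  r_C3² + 6r_C3 − 595/9 = 0  ⇒  r_C3 = 17/3 (r>0 drops 1)
2. [ext C3·C4]  r_C3² + 20r_C3 − 1309/9 = 0  ⇒  r_C3 = 17/3 (r>0 drops 1)

17/3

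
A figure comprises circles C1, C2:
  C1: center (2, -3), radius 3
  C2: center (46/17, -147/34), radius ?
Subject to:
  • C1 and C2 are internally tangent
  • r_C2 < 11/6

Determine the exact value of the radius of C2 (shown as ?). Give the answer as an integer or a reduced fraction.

3/2

1. [int C1,C2]  r_C2² − 6r_C2 + 27/4 = 0  ⇒  r_C2 = 3/2 or 9/2
2. given r_C2 < 11/6: keep 3/2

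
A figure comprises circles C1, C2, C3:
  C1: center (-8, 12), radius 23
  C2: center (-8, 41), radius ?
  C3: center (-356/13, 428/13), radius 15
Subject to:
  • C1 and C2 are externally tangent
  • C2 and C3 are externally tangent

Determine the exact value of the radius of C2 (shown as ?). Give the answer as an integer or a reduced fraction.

6

1. [ext C1·C2]  r_C2² + 46r_C2 − 312 = 0  ⇒  r_C2 = 6 (r>0 drops 1)
2. [ext C2·C3]  r_C2² + 30r_C2 − 216 = 0  ⇒  r_C2 = 6 (r>0 drops 1)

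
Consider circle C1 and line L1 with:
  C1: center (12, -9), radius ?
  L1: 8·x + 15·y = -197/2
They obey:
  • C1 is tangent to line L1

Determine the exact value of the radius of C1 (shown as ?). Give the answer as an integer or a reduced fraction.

1. [C1‖L1]  r_C1² − 49/4 = 0  ⇒  r_C1 = 7/2 (r>0 drops 1)

7/2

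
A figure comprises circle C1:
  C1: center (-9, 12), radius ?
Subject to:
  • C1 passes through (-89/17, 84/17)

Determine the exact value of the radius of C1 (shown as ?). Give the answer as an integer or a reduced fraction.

1. [C1∋P]  r_C1² − 64 = 0  ⇒  r_C1 = 8 (r>0 drops 1)

8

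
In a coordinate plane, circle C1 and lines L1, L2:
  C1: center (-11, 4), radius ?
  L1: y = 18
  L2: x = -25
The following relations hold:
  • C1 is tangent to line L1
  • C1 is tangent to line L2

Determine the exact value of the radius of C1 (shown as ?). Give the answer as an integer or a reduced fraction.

1. [C1‖L1]  r_C1² − 196 = 0  ⇒  r_C1 = 14 (r>0 drops 1)
2. [C1‖L2]  r_C1² − 196 = 0  ⇒  r_C1 = 14 (r>0 drops 1)

14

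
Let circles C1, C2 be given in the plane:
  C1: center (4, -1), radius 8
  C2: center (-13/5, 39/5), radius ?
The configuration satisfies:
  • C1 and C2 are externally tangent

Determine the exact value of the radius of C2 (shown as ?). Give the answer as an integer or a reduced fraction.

1. [ext C1·C2]  r_C2² + 16r_C2 − 57 = 0  ⇒  r_C2 = 3 (r>0 drops 1)

3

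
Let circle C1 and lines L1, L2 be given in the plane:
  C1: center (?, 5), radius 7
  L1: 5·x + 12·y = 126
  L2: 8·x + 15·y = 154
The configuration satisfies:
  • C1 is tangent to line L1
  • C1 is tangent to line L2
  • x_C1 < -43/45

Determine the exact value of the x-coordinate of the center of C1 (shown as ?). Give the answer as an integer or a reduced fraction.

-5

1. [C1‖L1]  x_C1² − (132/5)x_C1 − 157 = 0  ⇒  x_C1 = -5 or 157/5
2. [C1‖L2]  x_C1² − (79/4)x_C1 − 495/4 = 0  ⇒  x_C1 = -5 or 99/4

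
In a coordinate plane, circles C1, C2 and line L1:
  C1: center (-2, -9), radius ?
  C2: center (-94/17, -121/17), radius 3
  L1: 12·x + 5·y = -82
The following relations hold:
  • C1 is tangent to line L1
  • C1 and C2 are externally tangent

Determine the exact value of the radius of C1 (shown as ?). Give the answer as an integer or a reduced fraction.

1. [C1‖L1]  r_C1² − 1 = 0  ⇒  r_C1 = 1 (r>0 drops 1)
2. [ext C1·C2]  r_C1² + 6r_C1 − 7 = 0  ⇒  r_C1 = 1 (r>0 drops 1)

1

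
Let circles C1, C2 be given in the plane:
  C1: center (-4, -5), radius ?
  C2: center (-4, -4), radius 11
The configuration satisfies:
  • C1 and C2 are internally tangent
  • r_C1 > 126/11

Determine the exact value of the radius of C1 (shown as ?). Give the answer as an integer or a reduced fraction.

1. [int C1,C2]  r_C1² − 22r_C1 + 120 = 0  ⇒  r_C1 = 10 or 12
2. given r_C1 > 126/11: keep 12

12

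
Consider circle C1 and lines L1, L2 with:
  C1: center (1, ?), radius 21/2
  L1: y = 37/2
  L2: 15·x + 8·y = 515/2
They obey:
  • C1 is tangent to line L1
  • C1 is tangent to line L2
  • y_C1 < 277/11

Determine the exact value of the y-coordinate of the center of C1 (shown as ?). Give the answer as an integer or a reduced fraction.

1. [C1‖L1]  y_C1² − 37y_C1 + 232 = 0  ⇒  y_C1 = 8 or 29
2. [C1‖L2]  y_C1² − (485/8)y_C1 + 421 = 0  ⇒  y_C1 = 8 or 421/8

8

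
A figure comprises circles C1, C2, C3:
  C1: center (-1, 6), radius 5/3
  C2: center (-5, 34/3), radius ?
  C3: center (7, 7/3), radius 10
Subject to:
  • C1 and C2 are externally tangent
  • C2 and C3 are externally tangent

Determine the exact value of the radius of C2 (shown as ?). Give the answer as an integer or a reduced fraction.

5

1. [ext C1·C2]  r_C2² + (10/3)r_C2 − 125/3 = 0  ⇒  r_C2 = 5 (r>0 drops 1)
2. [ext C2·C3]  r_C2² + 20r_C2 − 125 = 0  ⇒  r_C2 = 5 (r>0 drops 1)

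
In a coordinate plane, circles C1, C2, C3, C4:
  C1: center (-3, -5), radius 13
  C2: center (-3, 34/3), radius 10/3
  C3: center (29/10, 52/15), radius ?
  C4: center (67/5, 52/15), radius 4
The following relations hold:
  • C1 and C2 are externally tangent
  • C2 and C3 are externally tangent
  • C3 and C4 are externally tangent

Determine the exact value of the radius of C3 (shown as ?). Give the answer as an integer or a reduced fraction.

1. [ext C2·C3]  r_C3² + (20/3)r_C3 − 1027/12 = 0  ⇒  r_C3 = 13/2 (r>0 drops 1)
2. [ext C3·C4]  r_C3² + 8r_C3 − 377/4 = 0  ⇒  r_C3 = 13/2 (r>0 drops 1)

13/2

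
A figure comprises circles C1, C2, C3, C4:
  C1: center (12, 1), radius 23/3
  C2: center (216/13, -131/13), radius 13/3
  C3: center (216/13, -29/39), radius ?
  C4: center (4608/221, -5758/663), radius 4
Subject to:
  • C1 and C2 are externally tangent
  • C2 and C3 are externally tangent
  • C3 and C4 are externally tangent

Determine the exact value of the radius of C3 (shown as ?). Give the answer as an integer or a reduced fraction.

5

1. [ext C2·C3]  r_C3² + (26/3)r_C3 − 205/3 = 0  ⇒  r_C3 = 5 (r>0 drops 1)
2. [ext C3·C4]  r_C3² + 8r_C3 − 65 = 0  ⇒  r_C3 = 5 (r>0 drops 1)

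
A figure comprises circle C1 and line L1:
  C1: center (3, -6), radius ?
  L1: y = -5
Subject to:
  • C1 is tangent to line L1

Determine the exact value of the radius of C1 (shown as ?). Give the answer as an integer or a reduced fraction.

1

1. [C1‖L1]  r_C1² − 1 = 0  ⇒  r_C1 = 1 (r>0 drops 1)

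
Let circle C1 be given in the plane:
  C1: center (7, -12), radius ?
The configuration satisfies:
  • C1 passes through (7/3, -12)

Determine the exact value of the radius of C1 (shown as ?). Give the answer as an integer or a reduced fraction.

14/3

1. [C1∋P]  r_C1² − 196/9 = 0  ⇒  r_C1 = 14/3 (r>0 drops 1)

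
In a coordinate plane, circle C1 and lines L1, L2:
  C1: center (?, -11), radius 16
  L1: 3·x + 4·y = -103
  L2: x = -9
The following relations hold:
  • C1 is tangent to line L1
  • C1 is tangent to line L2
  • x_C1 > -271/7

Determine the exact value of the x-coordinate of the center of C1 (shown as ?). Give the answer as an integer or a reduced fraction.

7

1. [C1‖L1]  x_C1² + (118/3)x_C1 − 973/3 = 0  ⇒  x_C1 = -139/3 or 7
2. [C1‖L2]  x_C1² + 18x_C1 − 175 = 0  ⇒  x_C1 = -25 or 7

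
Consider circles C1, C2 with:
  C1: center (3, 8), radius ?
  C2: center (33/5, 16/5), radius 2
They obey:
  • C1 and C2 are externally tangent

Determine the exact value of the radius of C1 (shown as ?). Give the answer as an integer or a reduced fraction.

4

1. [ext C1·C2]  r_C1² + 4r_C1 − 32 = 0  ⇒  r_C1 = 4 (r>0 drops 1)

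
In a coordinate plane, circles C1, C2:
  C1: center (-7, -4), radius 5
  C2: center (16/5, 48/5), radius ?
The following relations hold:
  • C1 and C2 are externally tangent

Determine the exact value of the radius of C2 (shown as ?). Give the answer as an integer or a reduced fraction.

1. [ext C1·C2]  r_C2² + 10r_C2 − 264 = 0  ⇒  r_C2 = 12 (r>0 drops 1)

12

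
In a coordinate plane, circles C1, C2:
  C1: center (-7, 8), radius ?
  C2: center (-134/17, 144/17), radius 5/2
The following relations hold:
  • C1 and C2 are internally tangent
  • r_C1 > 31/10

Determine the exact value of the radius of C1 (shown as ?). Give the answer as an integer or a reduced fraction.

7/2

1. [int C1,C2]  r_C1² − 5r_C1 + 21/4 = 0  ⇒  r_C1 = 3/2 or 7/2
2. given r_C1 > 31/10: keep 7/2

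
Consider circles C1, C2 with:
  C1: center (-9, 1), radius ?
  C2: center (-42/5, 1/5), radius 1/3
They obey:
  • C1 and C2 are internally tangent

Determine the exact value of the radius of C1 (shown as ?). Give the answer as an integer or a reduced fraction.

1. [int C1,C2]  r_C1² − (2/3)r_C1 − 8/9 = 0  ⇒  r_C1 = 4/3 (r>0 drops 1)

4/3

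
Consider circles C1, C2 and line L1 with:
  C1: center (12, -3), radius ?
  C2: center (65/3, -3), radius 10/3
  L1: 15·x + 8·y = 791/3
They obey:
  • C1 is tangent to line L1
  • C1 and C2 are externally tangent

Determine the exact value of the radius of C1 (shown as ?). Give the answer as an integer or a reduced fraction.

1. [C1‖L1]  r_C1² − 361/9 = 0  ⇒  r_C1 = 19/3 (r>0 drops 1)
2. [ext C1·C2]  r_C1² + (20/3)r_C1 − 247/3 = 0  ⇒  r_C1 = 19/3 (r>0 drops 1)

19/3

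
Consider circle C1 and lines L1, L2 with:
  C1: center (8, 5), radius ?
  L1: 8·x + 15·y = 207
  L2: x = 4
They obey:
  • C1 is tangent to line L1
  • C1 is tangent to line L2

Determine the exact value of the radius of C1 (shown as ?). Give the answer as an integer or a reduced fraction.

4

1. [C1‖L1]  r_C1² − 16 = 0  ⇒  r_C1 = 4 (r>0 drops 1)
2. [C1‖L2]  r_C1² − 16 = 0  ⇒  r_C1 = 4 (r>0 drops 1)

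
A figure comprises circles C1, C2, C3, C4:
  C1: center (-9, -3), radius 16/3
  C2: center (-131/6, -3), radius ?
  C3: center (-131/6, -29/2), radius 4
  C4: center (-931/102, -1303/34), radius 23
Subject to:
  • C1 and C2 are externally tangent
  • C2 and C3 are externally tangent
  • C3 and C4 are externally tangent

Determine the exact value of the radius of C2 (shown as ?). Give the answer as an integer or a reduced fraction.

1. [ext C1·C2]  r_C2² + (32/3)r_C2 − 545/4 = 0  ⇒  r_C2 = 15/2 (r>0 drops 1)
2. [ext C2·C3]  r_C2² + 8r_C2 − 465/4 = 0  ⇒  r_C2 = 15/2 (r>0 drops 1)

15/2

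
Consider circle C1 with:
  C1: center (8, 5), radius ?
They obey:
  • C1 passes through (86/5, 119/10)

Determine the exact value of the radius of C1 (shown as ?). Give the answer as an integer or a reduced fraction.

1. [C1∋P]  r_C1² − 529/4 = 0  ⇒  r_C1 = 23/2 (r>0 drops 1)

23/2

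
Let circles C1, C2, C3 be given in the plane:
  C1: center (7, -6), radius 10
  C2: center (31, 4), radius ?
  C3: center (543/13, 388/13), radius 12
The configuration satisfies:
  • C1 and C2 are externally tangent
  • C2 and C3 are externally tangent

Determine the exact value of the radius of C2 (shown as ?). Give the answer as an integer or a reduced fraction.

16

1. [ext C1·C2]  r_C2² + 20r_C2 − 576 = 0  ⇒  r_C2 = 16 (r>0 drops 1)
2. [ext C2·C3]  r_C2² + 24r_C2 − 640 = 0  ⇒  r_C2 = 16 (r>0 drops 1)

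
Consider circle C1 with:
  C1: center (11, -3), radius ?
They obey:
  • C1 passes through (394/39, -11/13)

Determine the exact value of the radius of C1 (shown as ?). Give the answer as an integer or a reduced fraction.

7/3

1. [C1∋P]  r_C1² − 49/9 = 0  ⇒  r_C1 = 7/3 (r>0 drops 1)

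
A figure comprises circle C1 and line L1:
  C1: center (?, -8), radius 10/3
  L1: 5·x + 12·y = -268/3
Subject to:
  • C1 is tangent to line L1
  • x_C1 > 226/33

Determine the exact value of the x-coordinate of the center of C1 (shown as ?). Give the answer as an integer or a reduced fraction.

10

1. [C1‖L1]  x_C1² − (8/3)x_C1 − 220/3 = 0  ⇒  x_C1 = -22/3 or 10
2. given x_C1 > 226/33: keep 10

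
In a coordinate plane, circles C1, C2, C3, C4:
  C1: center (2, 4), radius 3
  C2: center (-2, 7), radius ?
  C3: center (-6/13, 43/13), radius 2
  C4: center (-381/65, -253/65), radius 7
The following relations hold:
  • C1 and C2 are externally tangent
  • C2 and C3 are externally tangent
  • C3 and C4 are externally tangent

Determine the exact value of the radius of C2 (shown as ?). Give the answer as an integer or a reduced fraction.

2

1. [ext C1·C2]  r_C2² + 6r_C2 − 16 = 0  ⇒  r_C2 = 2 (r>0 drops 1)
2. [ext C2·C3]  r_C2² + 4r_C2 − 12 = 0  ⇒  r_C2 = 2 (r>0 drops 1)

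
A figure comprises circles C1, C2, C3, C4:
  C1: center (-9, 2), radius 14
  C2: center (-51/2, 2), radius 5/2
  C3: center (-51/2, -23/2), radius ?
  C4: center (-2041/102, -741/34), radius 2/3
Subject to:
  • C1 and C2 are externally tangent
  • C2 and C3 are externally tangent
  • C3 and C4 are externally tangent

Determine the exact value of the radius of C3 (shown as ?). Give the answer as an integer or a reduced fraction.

1. [ext C2·C3]  r_C3² + 5r_C3 − 176 = 0  ⇒  r_C3 = 11 (r>0 drops 1)
2. [ext C3·C4]  r_C3² + (4/3)r_C3 − 407/3 = 0  ⇒  r_C3 = 11 (r>0 drops 1)

11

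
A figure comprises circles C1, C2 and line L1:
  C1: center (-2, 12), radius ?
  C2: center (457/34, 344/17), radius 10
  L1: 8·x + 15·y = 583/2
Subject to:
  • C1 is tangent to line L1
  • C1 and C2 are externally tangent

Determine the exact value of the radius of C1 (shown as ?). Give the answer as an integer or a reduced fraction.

15/2

1. [C1‖L1]  r_C1² − 225/4 = 0  ⇒  r_C1 = 15/2 (r>0 drops 1)
2. [ext C1·C2]  r_C1² + 20r_C1 − 825/4 = 0  ⇒  r_C1 = 15/2 (r>0 drops 1)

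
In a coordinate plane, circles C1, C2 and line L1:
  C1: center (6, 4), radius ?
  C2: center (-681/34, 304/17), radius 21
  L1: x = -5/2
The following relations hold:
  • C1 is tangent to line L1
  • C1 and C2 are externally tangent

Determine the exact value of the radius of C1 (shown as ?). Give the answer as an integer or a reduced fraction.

17/2

1. [C1‖L1]  r_C1² − 289/4 = 0  ⇒  r_C1 = 17/2 (r>0 drops 1)
2. [ext C1·C2]  r_C1² + 42r_C1 − 1717/4 = 0  ⇒  r_C1 = 17/2 (r>0 drops 1)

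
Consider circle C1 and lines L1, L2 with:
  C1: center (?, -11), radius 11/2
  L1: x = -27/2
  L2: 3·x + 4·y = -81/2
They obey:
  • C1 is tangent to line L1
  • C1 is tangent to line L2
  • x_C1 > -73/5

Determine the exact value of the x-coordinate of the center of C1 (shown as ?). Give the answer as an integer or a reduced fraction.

-8

1. [C1‖L1]  x_C1² + 27x_C1 + 152 = 0  ⇒  x_C1 = -19 or -8
2. [C1‖L2]  x_C1² − (7/3)x_C1 − 248/3 = 0  ⇒  x_C1 = -8 or 31/3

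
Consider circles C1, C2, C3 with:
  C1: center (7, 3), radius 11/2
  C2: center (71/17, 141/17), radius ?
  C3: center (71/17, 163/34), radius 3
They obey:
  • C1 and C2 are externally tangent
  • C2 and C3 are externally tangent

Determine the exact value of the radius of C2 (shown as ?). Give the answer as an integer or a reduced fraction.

1/2

1. [ext C1·C2]  r_C2² + 11r_C2 − 23/4 = 0  ⇒  r_C2 = 1/2 (r>0 drops 1)
2. [ext C2·C3]  r_C2² + 6r_C2 − 13/4 = 0  ⇒  r_C2 = 1/2 (r>0 drops 1)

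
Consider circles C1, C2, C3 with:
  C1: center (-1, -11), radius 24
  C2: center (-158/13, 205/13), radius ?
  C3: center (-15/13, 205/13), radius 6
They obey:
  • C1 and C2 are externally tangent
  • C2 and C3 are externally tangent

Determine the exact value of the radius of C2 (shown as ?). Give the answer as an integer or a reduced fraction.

5

1. [ext C1·C2]  r_C2² + 48r_C2 − 265 = 0  ⇒  r_C2 = 5 (r>0 drops 1)
2. [ext C2·C3]  r_C2² + 12r_C2 − 85 = 0  ⇒  r_C2 = 5 (r>0 drops 1)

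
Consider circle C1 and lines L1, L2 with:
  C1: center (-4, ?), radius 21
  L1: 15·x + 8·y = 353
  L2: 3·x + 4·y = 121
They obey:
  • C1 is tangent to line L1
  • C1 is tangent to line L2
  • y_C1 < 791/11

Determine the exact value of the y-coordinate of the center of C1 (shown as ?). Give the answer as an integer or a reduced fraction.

1. [C1‖L1]  y_C1² − (413/4)y_C1 + 2695/4 = 0  ⇒  y_C1 = 7 or 385/4
2. [C1‖L2]  y_C1² − (133/2)y_C1 + 833/2 = 0  ⇒  y_C1 = 7 or 119/2

7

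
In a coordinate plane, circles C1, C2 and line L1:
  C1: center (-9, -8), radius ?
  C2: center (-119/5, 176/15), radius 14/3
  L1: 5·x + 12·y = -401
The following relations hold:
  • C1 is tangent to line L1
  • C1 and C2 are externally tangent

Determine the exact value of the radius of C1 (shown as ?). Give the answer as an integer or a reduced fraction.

1. [C1‖L1]  r_C1² − 400 = 0  ⇒  r_C1 = 20 (r>0 drops 1)
2. [ext C1·C2]  r_C1² + (28/3)r_C1 − 1760/3 = 0  ⇒  r_C1 = 20 (r>0 drops 1)

20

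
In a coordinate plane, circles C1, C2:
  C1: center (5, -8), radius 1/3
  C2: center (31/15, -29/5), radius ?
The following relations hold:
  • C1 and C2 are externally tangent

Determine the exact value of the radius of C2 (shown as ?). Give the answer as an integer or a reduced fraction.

10/3

1. [ext C1·C2]  r_C2² + (2/3)r_C2 − 40/3 = 0  ⇒  r_C2 = 10/3 (r>0 drops 1)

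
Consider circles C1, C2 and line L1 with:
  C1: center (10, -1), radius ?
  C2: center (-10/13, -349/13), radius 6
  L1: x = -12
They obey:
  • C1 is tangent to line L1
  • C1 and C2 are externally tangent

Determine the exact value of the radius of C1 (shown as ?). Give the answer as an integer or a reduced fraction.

22

1. [C1‖L1]  r_C1² − 484 = 0  ⇒  r_C1 = 22 (r>0 drops 1)
2. [ext C1·C2]  r_C1² + 12r_C1 − 748 = 0  ⇒  r_C1 = 22 (r>0 drops 1)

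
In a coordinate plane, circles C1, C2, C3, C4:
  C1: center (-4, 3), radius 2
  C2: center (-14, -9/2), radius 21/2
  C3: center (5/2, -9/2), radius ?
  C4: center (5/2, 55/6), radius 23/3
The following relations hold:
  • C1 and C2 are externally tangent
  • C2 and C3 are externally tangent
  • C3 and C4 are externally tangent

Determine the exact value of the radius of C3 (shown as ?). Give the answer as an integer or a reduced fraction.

6

1. [ext C2·C3]  r_C3² + 21r_C3 − 162 = 0  ⇒  r_C3 = 6 (r>0 drops 1)
2. [ext C3·C4]  r_C3² + (46/3)r_C3 − 128 = 0  ⇒  r_C3 = 6 (r>0 drops 1)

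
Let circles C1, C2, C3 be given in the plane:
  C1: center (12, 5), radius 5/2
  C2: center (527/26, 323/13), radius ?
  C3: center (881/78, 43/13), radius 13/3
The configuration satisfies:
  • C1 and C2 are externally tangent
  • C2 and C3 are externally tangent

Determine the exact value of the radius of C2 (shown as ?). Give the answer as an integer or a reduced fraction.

1. [ext C1·C2]  r_C2² + 5r_C2 − 456 = 0  ⇒  r_C2 = 19 (r>0 drops 1)
2. [ext C2·C3]  r_C2² + (26/3)r_C2 − 1577/3 = 0  ⇒  r_C2 = 19 (r>0 drops 1)

19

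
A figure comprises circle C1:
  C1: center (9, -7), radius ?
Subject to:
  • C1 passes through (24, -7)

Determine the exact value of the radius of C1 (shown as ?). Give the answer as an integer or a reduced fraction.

1. [C1∋P]  r_C1² − 225 = 0  ⇒  r_C1 = 15 (r>0 drops 1)

15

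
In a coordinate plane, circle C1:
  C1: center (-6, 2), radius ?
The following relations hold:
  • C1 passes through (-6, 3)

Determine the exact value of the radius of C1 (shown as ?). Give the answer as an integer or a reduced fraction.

1

1. [C1∋P]  r_C1² − 1 = 0  ⇒  r_C1 = 1 (r>0 drops 1)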